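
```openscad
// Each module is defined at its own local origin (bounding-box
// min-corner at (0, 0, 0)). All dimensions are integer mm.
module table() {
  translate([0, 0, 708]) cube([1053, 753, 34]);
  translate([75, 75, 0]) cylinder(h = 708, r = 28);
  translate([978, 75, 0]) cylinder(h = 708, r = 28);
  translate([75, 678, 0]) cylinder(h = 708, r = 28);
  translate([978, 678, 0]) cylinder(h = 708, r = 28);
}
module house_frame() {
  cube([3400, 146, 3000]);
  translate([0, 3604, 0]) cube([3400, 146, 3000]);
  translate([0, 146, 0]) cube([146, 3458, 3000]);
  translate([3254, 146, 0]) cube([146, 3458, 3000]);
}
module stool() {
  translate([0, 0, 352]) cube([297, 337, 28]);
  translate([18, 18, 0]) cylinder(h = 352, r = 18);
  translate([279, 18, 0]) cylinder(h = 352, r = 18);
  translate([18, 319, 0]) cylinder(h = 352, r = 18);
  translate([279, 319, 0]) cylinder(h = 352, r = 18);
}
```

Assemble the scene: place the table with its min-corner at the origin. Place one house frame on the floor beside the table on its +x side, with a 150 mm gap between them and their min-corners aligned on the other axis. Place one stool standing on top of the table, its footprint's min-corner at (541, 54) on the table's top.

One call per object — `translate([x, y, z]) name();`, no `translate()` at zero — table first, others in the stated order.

table();
translate([1203, 0, 0]) house_frame();
translate([541, 54, 742]) stool();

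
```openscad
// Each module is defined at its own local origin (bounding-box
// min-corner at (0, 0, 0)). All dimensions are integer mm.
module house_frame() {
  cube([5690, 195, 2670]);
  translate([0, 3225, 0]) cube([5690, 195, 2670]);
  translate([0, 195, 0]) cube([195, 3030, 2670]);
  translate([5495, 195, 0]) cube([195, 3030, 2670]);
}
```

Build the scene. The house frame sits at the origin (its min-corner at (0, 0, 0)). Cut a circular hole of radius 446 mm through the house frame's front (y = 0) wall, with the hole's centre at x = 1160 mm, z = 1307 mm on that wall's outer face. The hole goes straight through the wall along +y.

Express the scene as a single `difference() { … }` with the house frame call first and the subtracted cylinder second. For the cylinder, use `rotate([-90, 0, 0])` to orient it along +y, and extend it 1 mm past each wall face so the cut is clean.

difference() {
  house_frame();
  translate([1160, -1, 1307]) rotate([-90, 0, 0]) cylinder(h = 197, r = 446);
}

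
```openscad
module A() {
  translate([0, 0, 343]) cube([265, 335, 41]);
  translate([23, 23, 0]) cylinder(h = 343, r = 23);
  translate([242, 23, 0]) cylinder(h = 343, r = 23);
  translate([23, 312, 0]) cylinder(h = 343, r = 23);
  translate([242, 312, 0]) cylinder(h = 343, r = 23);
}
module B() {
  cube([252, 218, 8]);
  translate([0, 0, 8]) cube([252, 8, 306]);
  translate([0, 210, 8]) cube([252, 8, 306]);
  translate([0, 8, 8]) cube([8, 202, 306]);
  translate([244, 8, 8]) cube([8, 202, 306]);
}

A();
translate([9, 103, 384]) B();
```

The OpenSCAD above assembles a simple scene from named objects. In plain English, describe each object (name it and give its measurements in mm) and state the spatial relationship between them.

A is a simple wooden stool: a rectangular seat 265 mm (x) by 335 mm (y), 41 mm thick, top face at z = 384 mm, on four round legs, each 46 mm in diameter. The legs rest on z = 0, each leg's axis is inset half a diameter from the nearest pair of seat edges (so the leg's bounding box is flush with the corner).

B is an open-topped rectangular box: outside dimensions 252×218×314 mm, with a uniform wall and base thickness of 8 mm. The base is a full 252×218 slab on the floor; four walls sit on top of the base. The front and back walls (the −y and +y sides) span the full width; the two side walls fit between them.

The open box is on top of the stool.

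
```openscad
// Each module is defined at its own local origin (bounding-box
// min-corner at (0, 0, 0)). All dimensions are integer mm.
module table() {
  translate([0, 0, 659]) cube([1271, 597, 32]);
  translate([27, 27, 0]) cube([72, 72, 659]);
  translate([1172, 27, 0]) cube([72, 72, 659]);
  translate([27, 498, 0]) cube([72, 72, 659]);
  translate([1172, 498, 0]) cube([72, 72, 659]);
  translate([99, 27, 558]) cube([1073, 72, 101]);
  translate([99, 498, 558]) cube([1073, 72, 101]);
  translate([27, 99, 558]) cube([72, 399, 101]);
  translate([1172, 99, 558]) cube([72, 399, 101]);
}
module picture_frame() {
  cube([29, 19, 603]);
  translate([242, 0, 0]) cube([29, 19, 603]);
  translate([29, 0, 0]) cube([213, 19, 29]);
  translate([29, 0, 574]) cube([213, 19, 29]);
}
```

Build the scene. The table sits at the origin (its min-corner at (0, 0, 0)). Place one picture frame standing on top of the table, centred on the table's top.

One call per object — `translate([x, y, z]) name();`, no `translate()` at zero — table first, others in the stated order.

table();
translate([500, 289, 691]) picture_frame();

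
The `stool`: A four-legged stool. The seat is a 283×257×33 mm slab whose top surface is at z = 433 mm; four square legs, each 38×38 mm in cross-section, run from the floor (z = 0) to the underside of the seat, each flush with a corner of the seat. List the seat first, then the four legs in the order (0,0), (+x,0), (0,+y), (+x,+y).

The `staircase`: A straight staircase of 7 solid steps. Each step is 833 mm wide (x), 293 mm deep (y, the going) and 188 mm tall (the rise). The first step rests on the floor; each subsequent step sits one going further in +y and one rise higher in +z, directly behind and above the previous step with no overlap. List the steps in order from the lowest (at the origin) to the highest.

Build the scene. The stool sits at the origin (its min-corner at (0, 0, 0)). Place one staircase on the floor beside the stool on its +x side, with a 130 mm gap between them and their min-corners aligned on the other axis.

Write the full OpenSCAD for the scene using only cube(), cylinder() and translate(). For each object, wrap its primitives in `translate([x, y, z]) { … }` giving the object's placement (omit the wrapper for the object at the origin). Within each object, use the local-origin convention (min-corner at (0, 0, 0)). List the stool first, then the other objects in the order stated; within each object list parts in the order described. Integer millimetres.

translate([0, 0, 400]) cube([283, 257, 33]);
cube([38, 38, 400]);
translate([245, 0, 0]) cube([38, 38, 400]);
translate([0, 219, 0]) cube([38, 38, 400]);
translate([245, 219, 0]) cube([38, 38, 400]);
translate([413, 0, 0]) {
  cube([833, 293, 188]);
  translate([0, 293, 188]) cube([833, 293, 188]);
  translate([0, 586, 376]) cube([833, 293, 188]);
  translate([0, 879, 564]) cube([833, 293, 188]);
  translate([0, 1172, 752]) cube([833, 293, 188]);
  translate([0, 1465, 940]) cube([833, 293, 188]);
  translate([0, 1758, 1128]) cube([833, 293, 188]);
}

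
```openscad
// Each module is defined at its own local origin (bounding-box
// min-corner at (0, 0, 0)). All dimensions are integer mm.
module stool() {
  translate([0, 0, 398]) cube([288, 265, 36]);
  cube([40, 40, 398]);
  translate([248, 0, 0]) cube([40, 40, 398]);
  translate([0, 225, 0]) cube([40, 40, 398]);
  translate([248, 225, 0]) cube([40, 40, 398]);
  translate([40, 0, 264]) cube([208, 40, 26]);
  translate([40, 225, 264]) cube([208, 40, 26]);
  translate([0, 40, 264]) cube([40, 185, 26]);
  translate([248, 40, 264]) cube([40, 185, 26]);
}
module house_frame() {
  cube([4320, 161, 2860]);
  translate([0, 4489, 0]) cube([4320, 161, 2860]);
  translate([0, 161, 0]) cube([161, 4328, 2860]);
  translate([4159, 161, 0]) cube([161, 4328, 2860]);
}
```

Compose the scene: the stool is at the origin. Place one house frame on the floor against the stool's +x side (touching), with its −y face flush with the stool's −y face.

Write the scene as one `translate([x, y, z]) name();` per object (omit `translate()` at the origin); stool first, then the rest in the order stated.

stool();
translate([288, 0, 0]) house_frame();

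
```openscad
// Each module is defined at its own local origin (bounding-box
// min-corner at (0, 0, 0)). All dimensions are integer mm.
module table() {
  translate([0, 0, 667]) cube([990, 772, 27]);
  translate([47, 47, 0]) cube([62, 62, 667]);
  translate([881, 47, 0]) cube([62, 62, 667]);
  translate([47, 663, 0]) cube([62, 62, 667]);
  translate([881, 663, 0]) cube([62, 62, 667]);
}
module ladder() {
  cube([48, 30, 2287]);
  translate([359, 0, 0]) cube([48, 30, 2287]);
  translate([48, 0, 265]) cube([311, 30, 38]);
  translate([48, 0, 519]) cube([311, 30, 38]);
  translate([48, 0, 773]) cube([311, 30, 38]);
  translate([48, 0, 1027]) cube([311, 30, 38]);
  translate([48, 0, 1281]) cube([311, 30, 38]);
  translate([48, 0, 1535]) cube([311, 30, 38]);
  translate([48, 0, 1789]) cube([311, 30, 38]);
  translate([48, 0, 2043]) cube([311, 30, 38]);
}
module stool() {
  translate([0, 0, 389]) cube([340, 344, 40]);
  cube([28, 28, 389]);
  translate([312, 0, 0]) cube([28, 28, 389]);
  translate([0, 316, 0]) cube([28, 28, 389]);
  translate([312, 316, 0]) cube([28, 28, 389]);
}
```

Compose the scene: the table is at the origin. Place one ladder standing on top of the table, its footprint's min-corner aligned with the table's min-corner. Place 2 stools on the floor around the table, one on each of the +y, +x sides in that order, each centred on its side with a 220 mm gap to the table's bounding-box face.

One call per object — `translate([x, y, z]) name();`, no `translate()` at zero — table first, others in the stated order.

table();
translate([0, 0, 694]) ladder();
translate([325, 992, 0]) stool();
translate([1210, 214, 0]) stool();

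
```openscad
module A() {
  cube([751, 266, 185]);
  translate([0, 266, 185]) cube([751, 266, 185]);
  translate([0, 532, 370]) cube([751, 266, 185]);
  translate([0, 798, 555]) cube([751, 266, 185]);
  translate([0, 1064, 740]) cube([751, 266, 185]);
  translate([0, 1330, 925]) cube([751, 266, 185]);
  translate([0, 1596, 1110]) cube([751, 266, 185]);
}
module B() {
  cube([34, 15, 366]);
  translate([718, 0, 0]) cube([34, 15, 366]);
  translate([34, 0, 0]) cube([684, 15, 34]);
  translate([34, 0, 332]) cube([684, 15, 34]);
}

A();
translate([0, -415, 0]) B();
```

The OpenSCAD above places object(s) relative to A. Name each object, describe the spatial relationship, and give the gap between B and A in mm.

The picture frame's nearest face is 400 mm from the staircase's −y face.

A is a staircase. B is a picture frame. The picture frame is on the floor beside the staircase on its −y side. The gap between the picture frame and the staircase is 400 mm.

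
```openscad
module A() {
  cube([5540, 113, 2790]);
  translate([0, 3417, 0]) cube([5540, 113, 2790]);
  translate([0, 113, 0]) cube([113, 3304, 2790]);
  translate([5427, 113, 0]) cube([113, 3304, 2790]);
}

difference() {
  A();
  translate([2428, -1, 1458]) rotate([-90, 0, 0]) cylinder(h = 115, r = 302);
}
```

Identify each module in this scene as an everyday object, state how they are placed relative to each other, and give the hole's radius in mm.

A is a house frame. The house frame has a circular hole through its front wall. The hole's radius is 302 mm.

The subtracted cylinder has r = 302 mm.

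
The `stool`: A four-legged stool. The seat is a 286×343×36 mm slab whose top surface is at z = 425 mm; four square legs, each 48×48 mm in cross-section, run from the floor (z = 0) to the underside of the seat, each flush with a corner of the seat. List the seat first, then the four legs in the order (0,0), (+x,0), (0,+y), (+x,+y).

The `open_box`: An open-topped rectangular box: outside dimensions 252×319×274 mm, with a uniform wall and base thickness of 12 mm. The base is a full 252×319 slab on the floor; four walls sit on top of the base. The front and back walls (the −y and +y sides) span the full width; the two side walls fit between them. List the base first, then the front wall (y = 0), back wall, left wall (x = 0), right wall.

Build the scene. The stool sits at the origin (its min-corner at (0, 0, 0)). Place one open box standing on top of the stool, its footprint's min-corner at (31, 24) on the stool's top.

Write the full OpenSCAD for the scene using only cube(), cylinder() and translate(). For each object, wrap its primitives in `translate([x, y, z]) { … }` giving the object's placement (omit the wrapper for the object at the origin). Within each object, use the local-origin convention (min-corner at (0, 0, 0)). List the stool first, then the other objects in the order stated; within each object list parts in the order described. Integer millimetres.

translate([0, 0, 389]) cube([286, 343, 36]);
cube([48, 48, 389]);
translate([238, 0, 0]) cube([48, 48, 389]);
translate([0, 295, 0]) cube([48, 48, 389]);
translate([238, 295, 0]) cube([48, 48, 389]);
translate([31, 24, 425]) {
  cube([252, 319, 12]);
  translate([0, 0, 12]) cube([252, 12, 262]);
  translate([0, 307, 12]) cube([252, 12, 262]);
  translate([0, 12, 12]) cube([12, 295, 262]);
  translate([240, 12, 12]) cube([12, 295, 262]);
}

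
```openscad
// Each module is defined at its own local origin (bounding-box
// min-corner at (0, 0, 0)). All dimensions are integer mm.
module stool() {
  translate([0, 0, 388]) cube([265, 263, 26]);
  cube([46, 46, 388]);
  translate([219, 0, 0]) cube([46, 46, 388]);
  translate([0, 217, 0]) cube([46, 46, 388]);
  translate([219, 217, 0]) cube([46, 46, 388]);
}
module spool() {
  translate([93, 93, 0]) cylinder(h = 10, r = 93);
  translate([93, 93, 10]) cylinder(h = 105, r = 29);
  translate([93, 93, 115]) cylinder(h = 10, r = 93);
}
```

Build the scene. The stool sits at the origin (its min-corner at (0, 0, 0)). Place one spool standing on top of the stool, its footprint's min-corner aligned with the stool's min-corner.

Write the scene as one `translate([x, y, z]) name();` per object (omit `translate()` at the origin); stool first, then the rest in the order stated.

stool();
translate([0, 0, 414]) spool();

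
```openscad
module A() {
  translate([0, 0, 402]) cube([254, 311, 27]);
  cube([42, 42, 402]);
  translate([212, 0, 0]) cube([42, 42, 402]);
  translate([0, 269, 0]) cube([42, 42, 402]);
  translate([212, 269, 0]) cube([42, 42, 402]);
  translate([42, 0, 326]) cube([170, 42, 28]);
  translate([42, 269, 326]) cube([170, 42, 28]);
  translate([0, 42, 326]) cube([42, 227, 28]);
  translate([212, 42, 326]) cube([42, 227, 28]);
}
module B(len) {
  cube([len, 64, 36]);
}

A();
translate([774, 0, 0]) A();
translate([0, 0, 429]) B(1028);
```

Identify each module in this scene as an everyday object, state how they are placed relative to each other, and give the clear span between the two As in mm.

Second stool starts at x = 774; first ends at x = 254; clear span = 774 − 254 = 520 mm.

A is a stool. B is a beam. A beam spans the tops of two stools. The clear span between the two stools is 520 mm.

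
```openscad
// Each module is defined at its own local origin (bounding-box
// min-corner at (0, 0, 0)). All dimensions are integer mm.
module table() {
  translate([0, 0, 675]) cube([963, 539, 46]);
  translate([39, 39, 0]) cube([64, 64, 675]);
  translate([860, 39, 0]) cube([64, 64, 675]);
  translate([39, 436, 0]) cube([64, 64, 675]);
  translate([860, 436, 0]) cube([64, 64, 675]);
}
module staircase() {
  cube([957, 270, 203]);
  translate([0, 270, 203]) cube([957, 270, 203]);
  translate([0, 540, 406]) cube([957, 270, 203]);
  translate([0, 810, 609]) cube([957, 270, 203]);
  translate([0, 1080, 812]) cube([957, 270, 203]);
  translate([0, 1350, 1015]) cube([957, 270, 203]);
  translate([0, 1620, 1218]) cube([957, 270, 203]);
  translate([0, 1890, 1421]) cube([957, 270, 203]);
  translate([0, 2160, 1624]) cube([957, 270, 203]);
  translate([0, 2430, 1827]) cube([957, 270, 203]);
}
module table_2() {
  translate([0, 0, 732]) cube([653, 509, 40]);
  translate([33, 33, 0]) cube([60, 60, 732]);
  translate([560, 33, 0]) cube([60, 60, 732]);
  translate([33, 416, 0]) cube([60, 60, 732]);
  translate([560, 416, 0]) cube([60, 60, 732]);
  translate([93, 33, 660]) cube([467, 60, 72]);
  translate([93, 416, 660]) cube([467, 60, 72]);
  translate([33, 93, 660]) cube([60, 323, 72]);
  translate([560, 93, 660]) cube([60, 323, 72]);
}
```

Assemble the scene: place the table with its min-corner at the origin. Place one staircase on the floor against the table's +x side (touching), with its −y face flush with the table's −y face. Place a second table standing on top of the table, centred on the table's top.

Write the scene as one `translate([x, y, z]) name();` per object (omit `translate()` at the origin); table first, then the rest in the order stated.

table();
translate([963, 0, 0]) staircase();
translate([155, 15, 721]) table_2();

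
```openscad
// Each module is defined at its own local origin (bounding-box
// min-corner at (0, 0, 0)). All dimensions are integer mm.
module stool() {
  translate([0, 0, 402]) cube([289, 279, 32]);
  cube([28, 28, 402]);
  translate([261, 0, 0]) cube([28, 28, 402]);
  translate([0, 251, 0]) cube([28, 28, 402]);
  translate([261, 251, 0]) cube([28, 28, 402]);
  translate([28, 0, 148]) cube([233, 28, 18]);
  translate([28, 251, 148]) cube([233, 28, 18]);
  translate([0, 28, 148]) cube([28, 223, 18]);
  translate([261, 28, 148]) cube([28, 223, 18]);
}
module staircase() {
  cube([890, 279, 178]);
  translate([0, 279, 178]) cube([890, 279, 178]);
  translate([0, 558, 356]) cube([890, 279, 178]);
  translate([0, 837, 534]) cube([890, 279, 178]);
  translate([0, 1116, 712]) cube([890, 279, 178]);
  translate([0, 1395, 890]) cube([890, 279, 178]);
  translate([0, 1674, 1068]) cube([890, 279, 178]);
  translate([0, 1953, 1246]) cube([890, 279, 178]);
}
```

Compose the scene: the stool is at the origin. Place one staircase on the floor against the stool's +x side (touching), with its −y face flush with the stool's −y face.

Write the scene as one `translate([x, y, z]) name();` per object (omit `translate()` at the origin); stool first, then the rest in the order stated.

stool();
translate([289, 0, 0]) staircase();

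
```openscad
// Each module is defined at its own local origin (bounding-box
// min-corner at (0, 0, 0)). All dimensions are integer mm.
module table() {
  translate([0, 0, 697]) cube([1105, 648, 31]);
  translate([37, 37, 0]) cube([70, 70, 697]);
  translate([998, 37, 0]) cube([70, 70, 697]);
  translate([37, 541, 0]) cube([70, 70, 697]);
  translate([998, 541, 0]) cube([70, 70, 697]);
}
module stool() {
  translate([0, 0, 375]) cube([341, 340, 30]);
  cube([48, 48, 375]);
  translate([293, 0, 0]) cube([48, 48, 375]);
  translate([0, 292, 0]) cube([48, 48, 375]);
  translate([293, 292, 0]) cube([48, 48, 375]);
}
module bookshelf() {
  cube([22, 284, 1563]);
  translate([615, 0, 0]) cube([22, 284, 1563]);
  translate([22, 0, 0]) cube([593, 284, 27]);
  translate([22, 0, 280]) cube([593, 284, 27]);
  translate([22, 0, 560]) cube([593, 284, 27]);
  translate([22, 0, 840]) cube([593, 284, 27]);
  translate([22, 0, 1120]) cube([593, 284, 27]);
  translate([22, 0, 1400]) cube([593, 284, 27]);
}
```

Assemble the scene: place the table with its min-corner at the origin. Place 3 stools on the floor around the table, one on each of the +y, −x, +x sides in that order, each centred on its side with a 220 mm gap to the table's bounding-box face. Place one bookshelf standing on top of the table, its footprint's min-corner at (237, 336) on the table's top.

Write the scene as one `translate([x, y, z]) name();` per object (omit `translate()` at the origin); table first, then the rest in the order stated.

table();
translate([382, 868, 0]) stool();
translate([-561, 154, 0]) stool();
translate([1325, 154, 0]) stool();
translate([237, 336, 728]) bookshelf();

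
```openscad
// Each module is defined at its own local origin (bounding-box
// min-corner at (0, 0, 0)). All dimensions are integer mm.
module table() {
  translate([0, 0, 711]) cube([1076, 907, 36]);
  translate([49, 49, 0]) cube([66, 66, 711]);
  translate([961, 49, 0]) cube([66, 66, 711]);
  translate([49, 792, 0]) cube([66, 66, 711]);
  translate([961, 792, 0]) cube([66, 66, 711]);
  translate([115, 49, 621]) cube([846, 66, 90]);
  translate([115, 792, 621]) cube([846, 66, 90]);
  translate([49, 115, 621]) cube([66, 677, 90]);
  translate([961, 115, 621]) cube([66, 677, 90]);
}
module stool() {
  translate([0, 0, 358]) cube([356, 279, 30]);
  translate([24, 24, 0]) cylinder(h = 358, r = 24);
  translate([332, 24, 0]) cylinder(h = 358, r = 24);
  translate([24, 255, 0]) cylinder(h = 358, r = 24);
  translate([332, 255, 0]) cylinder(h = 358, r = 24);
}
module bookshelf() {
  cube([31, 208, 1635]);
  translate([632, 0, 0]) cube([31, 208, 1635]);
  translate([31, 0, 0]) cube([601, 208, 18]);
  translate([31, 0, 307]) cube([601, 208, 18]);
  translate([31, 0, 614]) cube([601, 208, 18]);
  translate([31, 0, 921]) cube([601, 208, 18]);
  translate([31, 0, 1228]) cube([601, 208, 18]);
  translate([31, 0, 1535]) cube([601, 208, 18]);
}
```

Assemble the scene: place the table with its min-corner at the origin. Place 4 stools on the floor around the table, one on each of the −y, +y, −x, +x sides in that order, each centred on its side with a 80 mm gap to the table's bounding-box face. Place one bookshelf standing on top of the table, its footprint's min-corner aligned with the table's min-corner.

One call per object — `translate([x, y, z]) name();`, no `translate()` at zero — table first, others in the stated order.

table();
translate([360, -359, 0]) stool();
translate([360, 987, 0]) stool();
translate([-436, 314, 0]) stool();
translate([1156, 314, 0]) stool();
translate([0, 0, 747]) bookshelf();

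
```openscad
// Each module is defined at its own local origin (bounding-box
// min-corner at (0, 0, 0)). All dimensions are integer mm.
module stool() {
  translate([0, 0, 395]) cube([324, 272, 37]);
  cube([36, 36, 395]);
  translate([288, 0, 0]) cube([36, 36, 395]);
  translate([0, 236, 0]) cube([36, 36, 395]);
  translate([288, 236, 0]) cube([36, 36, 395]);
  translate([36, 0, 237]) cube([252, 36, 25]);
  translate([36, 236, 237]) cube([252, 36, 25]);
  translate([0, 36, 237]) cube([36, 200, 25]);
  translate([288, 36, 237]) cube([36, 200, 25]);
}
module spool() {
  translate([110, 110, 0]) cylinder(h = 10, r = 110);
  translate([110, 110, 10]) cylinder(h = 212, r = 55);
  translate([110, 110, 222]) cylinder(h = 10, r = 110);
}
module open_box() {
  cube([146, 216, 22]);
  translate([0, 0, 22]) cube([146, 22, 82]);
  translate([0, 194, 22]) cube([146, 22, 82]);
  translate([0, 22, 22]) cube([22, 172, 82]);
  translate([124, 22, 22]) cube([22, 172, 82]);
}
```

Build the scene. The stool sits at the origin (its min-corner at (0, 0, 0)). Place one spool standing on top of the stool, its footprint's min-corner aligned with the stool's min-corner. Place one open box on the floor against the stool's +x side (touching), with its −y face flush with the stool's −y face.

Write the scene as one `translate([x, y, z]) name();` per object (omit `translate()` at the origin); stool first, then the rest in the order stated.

stool();
translate([0, 0, 432]) spool();
translate([324, 0, 0]) open_box();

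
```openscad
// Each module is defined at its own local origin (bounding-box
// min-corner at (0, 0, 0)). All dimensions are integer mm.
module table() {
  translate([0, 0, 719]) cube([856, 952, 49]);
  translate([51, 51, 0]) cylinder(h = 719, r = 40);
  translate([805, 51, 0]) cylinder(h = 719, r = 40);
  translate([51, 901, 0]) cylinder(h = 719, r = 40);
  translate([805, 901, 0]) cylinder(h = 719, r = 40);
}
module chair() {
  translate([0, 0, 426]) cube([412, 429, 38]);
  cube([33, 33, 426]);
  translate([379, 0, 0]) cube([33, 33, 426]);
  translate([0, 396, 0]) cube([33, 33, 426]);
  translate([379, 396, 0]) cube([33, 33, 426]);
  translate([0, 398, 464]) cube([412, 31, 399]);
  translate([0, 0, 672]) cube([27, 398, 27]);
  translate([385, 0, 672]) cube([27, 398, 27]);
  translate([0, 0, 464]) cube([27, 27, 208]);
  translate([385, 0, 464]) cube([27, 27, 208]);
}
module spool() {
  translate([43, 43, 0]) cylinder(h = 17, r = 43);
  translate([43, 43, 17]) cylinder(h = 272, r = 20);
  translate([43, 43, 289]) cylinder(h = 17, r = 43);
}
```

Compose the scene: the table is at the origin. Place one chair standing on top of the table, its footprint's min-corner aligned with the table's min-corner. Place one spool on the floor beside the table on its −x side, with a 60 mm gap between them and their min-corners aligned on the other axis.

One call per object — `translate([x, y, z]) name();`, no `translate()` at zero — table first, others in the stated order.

table();
translate([0, 0, 768]) chair();
translate([-146, 0, 0]) spool();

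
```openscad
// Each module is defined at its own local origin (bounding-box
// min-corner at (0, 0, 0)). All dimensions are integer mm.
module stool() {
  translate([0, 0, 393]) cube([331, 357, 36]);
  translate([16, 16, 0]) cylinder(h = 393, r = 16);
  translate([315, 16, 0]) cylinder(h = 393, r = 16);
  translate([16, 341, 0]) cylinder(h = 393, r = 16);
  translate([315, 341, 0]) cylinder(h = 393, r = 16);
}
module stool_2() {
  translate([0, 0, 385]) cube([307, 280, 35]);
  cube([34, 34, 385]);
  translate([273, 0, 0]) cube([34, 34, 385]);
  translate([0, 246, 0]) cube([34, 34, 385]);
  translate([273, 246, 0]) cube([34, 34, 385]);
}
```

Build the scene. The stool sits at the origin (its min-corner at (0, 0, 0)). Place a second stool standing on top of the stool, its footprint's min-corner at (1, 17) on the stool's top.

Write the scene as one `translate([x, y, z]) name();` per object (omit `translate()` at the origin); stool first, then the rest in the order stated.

stool();
translate([1, 17, 429]) stool_2();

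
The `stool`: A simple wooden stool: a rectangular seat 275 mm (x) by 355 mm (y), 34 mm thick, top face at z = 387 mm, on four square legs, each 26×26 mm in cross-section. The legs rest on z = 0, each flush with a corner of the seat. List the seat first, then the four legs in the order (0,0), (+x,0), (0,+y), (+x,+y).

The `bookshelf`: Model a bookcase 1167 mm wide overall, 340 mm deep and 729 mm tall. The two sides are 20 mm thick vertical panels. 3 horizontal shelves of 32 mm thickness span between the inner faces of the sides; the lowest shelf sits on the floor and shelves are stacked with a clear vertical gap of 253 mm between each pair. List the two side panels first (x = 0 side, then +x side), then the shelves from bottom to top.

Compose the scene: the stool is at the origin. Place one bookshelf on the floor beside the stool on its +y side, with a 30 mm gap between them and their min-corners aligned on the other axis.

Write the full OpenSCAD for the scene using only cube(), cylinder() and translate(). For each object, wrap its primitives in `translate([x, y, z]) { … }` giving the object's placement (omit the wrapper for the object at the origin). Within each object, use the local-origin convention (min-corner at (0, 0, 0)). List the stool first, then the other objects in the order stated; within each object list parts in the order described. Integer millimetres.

translate([0, 0, 353]) cube([275, 355, 34]);
cube([26, 26, 353]);
translate([249, 0, 0]) cube([26, 26, 353]);
translate([0, 329, 0]) cube([26, 26, 353]);
translate([249, 329, 0]) cube([26, 26, 353]);
translate([0, 385, 0]) {
  cube([20, 340, 729]);
  translate([1147, 0, 0]) cube([20, 340, 729]);
  translate([20, 0, 0]) cube([1127, 340, 32]);
  translate([20, 0, 285]) cube([1127, 340, 32]);
  translate([20, 0, 570]) cube([1127, 340, 32]);
}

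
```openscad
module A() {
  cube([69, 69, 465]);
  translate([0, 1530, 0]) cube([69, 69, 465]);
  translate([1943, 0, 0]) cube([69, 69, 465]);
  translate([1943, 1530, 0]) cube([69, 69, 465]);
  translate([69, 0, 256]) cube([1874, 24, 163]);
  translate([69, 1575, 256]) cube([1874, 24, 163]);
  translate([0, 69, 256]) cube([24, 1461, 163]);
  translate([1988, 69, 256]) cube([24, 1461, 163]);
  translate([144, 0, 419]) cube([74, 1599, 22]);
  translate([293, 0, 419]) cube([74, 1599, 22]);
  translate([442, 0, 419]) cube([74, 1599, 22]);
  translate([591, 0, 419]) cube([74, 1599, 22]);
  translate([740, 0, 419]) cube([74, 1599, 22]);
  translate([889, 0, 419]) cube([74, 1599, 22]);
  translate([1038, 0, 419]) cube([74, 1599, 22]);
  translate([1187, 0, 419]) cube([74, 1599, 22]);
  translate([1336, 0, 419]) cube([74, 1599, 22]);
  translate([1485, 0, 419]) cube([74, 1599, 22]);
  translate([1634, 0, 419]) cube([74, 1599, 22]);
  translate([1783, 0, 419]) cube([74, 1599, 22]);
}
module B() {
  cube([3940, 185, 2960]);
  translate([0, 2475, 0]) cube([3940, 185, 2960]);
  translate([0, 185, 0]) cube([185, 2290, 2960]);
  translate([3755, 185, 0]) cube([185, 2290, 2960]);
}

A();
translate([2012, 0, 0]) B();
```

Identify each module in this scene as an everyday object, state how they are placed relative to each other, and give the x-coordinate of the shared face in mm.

A is a bed frame. B is a house frame. The house frame is against the bed frame's +x side, with their −y faces flush. The x-coordinate of the shared face is 2012 mm.

The bed frame's +x face and the house frame's −x face are both at x = 2012 mm.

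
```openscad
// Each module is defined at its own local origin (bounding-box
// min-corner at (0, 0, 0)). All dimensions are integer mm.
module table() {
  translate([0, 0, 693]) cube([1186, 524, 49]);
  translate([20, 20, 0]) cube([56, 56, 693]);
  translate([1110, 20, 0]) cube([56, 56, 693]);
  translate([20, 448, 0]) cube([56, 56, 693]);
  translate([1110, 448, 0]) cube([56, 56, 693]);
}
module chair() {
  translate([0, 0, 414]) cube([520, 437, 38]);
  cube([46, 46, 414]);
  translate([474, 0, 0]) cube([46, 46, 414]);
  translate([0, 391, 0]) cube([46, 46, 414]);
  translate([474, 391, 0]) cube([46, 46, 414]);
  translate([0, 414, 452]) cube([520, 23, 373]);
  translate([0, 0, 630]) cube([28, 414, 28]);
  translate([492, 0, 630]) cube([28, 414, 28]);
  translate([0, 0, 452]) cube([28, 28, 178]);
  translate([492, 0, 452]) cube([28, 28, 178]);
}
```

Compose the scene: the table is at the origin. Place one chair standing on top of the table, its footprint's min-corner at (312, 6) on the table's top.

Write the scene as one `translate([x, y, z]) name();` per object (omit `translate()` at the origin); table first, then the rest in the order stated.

table();
translate([312, 6, 742]) chair();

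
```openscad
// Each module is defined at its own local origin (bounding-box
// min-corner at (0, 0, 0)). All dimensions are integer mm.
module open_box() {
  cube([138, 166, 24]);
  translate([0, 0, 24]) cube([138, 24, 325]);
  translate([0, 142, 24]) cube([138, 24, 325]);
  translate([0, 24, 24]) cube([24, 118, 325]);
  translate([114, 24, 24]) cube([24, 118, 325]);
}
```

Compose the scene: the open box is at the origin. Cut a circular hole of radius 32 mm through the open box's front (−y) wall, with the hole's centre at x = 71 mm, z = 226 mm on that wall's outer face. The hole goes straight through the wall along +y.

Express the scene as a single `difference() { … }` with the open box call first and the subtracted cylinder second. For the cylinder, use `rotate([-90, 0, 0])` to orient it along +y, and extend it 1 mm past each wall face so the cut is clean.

difference() {
  open_box();
  translate([71, -1, 226]) rotate([-90, 0, 0]) cylinder(h = 26, r = 32);
}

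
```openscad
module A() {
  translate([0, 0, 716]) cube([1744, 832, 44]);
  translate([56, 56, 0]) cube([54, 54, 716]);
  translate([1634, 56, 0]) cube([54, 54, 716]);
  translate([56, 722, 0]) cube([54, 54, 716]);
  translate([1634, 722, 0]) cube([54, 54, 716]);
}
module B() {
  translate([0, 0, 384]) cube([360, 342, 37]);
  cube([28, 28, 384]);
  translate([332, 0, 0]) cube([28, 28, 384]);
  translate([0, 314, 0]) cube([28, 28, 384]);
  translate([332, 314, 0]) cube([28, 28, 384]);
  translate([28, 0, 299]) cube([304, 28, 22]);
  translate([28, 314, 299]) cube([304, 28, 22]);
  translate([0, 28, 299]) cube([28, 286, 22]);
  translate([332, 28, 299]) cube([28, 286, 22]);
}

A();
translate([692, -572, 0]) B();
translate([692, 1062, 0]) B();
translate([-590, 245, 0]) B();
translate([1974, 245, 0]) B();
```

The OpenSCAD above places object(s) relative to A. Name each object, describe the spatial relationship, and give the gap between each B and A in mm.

A is a table. B is a stool. Four stools sit around the table at the −y, +y, −x, +x sides. The gap between each stool and the table is 230 mm.

Each stool's nearest face is 230 mm from the table's bounding box.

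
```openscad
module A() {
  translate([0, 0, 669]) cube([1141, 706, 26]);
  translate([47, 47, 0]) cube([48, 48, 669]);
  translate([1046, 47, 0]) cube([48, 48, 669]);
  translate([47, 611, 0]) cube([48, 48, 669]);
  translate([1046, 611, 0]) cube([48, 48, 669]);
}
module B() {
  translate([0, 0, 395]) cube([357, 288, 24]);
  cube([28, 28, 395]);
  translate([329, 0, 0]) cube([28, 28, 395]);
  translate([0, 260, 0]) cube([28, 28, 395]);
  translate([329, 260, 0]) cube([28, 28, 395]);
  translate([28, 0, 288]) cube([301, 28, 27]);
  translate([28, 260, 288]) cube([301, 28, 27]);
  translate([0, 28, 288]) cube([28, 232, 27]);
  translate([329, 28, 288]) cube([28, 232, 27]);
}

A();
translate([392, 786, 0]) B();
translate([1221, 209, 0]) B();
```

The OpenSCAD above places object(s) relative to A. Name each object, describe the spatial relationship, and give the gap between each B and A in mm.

Each stool's nearest face is 80 mm from the table's bounding box.

A is a table. B is a stool. Two stools sit around the table at the +y, +x sides. The gap between each stool and the table is 80 mm.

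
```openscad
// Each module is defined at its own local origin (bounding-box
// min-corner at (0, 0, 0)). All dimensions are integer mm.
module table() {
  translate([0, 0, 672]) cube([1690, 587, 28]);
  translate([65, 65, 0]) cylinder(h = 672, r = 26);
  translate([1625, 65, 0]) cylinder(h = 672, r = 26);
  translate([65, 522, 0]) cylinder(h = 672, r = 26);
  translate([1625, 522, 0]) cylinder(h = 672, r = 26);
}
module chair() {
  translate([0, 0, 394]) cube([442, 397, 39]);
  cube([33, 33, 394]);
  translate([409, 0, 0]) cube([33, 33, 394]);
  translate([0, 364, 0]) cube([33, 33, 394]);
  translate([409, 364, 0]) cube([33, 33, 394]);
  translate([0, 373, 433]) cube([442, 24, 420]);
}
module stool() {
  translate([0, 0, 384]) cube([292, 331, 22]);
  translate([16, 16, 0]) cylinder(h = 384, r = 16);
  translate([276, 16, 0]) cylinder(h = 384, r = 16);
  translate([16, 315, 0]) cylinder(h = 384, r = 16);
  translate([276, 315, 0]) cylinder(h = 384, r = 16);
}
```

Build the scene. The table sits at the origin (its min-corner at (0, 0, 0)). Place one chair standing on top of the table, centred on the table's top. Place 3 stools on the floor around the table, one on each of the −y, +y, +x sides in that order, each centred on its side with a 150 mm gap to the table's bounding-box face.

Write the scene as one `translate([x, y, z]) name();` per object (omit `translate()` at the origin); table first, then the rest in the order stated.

table();
translate([624, 95, 700]) chair();
translate([699, -481, 0]) stool();
translate([699, 737, 0]) stool();
translate([1840, 128, 0]) stool();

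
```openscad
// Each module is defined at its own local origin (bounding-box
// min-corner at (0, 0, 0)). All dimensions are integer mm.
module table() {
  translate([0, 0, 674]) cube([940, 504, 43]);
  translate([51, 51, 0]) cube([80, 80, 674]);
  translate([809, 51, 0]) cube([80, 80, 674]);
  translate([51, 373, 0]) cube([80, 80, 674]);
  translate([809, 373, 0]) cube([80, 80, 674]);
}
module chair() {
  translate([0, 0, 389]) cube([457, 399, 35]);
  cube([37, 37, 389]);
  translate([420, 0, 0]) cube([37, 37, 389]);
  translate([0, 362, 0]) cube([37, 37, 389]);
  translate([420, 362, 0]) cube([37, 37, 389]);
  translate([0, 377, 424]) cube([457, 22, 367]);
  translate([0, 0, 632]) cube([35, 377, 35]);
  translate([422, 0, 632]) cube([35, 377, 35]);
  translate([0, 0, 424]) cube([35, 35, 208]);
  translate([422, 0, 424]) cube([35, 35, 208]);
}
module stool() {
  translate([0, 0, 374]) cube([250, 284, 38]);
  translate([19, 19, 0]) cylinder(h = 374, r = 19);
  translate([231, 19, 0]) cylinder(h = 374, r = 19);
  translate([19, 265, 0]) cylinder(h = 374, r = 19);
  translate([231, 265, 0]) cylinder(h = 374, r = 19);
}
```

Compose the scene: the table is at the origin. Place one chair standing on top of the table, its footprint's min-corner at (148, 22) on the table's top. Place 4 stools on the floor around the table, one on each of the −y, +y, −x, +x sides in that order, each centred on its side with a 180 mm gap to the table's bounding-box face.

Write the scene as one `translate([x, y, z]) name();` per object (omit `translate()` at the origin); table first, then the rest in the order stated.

table();
translate([148, 22, 717]) chair();
translate([345, -464, 0]) stool();
translate([345, 684, 0]) stool();
translate([-430, 110, 0]) stool();
translate([1120, 110, 0]) stool();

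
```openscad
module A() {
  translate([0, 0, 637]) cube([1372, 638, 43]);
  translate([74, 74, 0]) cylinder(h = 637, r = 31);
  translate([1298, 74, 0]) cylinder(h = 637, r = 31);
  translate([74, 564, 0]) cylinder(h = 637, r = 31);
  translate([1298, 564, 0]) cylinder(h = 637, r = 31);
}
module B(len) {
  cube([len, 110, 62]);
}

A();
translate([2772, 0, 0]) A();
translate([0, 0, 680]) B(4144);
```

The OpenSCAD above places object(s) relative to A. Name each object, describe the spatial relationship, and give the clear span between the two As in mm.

Second table starts at x = 2772; first ends at x = 1372; clear span = 2772 − 1372 = 1400 mm.

A is a table. B is a beam. A beam spans the tops of two tables. The clear span between the two tables is 1400 mm.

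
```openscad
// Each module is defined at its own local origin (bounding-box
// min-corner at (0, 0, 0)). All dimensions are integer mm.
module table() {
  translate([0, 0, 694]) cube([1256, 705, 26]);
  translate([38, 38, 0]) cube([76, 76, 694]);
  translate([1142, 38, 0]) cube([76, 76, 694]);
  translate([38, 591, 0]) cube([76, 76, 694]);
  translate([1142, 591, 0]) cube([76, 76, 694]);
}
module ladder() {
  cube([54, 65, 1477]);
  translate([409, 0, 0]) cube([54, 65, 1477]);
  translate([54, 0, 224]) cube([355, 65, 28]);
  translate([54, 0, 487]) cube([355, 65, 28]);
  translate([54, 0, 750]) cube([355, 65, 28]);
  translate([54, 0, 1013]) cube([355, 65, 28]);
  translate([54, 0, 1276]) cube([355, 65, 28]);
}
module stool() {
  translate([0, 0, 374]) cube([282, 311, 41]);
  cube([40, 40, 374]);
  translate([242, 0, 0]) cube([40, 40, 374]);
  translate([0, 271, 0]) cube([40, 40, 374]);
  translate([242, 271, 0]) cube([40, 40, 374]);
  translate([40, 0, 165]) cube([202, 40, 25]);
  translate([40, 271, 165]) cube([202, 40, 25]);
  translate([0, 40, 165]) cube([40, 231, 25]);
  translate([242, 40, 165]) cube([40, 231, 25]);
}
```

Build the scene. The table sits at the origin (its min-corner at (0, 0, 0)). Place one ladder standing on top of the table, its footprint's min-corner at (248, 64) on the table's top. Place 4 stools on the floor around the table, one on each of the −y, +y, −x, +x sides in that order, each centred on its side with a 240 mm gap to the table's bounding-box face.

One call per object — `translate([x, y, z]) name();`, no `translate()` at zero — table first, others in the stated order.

table();
translate([248, 64, 720]) ladder();
translate([487, -551, 0]) stool();
translate([487, 945, 0]) stool();
translate([-522, 197, 0]) stool();
translate([1496, 197, 0]) stool();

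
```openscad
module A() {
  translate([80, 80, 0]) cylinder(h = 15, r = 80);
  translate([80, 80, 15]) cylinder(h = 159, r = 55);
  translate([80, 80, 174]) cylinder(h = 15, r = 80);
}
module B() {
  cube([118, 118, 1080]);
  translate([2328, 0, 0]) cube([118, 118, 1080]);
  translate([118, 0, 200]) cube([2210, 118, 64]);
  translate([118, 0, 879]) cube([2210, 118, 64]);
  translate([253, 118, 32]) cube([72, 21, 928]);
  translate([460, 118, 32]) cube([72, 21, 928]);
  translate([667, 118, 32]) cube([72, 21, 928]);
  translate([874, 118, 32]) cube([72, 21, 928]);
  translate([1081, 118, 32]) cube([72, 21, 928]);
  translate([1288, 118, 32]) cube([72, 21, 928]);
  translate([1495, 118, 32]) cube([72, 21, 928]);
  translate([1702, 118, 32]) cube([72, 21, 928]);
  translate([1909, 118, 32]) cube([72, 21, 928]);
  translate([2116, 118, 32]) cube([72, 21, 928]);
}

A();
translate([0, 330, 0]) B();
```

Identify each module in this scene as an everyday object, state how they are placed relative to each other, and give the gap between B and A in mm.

The fence section's nearest face is 170 mm from the spool's +y face.

A is a spool. B is a fence section. The fence section is on the floor beside the spool on its +y side. The gap between the fence section and the spool is 170 mm.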